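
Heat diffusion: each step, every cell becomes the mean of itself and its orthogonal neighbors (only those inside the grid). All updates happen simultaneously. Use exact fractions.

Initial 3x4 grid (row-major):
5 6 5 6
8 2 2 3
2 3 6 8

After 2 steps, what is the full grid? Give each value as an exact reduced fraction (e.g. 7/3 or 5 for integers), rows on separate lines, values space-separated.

Answer: 181/36 1187/240 1051/240 85/18
1147/240 99/25 441/100 1121/240
71/18 62/15 259/60 91/18

Derivation:
After step 1:
  19/3 9/2 19/4 14/3
  17/4 21/5 18/5 19/4
  13/3 13/4 19/4 17/3
After step 2:
  181/36 1187/240 1051/240 85/18
  1147/240 99/25 441/100 1121/240
  71/18 62/15 259/60 91/18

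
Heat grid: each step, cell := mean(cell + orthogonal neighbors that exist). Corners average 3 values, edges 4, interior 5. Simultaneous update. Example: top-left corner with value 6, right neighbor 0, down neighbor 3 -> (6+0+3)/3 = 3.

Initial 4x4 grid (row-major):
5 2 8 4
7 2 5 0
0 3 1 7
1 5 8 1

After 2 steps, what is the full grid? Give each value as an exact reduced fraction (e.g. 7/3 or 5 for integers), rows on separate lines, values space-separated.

After step 1:
  14/3 17/4 19/4 4
  7/2 19/5 16/5 4
  11/4 11/5 24/5 9/4
  2 17/4 15/4 16/3
After step 2:
  149/36 131/30 81/20 17/4
  883/240 339/100 411/100 269/80
  209/80 89/25 81/25 983/240
  3 61/20 68/15 34/9

Answer: 149/36 131/30 81/20 17/4
883/240 339/100 411/100 269/80
209/80 89/25 81/25 983/240
3 61/20 68/15 34/9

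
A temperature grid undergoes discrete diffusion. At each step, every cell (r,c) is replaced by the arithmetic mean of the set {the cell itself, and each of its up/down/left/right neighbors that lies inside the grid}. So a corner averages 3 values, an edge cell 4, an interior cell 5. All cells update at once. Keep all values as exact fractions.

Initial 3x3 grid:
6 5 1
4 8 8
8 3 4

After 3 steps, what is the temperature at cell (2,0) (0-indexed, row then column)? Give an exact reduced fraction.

Answer: 443/80

Derivation:
Step 1: cell (2,0) = 5
Step 2: cell (2,0) = 23/4
Step 3: cell (2,0) = 443/80
Full grid after step 3:
  1931/360 19043/3600 10921/2160
  4479/800 16007/3000 75797/14400
  443/80 26449/4800 79/15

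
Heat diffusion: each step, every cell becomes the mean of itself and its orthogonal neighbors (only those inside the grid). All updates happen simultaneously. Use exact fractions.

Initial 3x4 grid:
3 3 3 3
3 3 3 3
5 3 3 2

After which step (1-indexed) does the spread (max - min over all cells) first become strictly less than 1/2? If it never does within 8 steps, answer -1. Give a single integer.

Answer: 4

Derivation:
Step 1: max=11/3, min=8/3, spread=1
Step 2: max=32/9, min=49/18, spread=5/6
Step 3: max=1451/432, min=8203/2880, spread=4411/8640
Step 4: max=21391/6480, min=74803/25920, spread=3587/8640
  -> spread < 1/2 first at step 4
Step 5: max=2515867/777600, min=30252211/10368000, spread=9878047/31104000
Step 6: max=149453783/46656000, min=91647167/31104000, spread=4793213/18662400
Step 7: max=8882927257/2799360000, min=110627684011/37324800000, spread=23434038247/111974400000
Step 8: max=529692122963/167961600000, min=333858685567/111974400000, spread=2312327569/13436928000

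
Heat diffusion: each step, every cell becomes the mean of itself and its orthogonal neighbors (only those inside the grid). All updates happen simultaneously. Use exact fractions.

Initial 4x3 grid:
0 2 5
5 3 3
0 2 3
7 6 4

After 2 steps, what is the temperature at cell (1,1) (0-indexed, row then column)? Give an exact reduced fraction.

Step 1: cell (1,1) = 3
Step 2: cell (1,1) = 69/25
Full grid after step 2:
  41/18 67/24 28/9
  65/24 69/25 77/24
  379/120 341/100 409/120
  151/36 973/240 145/36

Answer: 69/25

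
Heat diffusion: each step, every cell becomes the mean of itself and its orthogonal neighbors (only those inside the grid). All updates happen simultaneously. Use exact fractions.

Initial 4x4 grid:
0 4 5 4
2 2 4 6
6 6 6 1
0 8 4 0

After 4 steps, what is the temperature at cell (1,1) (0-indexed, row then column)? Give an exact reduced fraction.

Answer: 28093/7500

Derivation:
Step 1: cell (1,1) = 18/5
Step 2: cell (1,1) = 381/100
Step 3: cell (1,1) = 911/250
Step 4: cell (1,1) = 28093/7500
Full grid after step 4:
  2138/675 61993/18000 70403/18000 2719/675
  61343/18000 28093/7500 9793/2500 8007/2000
  213499/54000 179959/45000 180979/45000 202243/54000
  67471/16200 57151/13500 105209/27000 60031/16200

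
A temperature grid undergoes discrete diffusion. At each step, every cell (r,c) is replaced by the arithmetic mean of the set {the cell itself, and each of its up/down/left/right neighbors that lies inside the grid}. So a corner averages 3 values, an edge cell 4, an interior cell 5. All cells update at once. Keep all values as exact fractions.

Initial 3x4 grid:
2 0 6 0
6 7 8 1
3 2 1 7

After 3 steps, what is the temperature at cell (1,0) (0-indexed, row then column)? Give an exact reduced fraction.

Answer: 27797/7200

Derivation:
Step 1: cell (1,0) = 9/2
Step 2: cell (1,0) = 463/120
Step 3: cell (1,0) = 27797/7200
Full grid after step 3:
  8011/2160 26917/7200 26447/7200 7421/2160
  27797/7200 11923/3000 2887/750 13351/3600
  8401/2160 28417/7200 3183/800 2677/720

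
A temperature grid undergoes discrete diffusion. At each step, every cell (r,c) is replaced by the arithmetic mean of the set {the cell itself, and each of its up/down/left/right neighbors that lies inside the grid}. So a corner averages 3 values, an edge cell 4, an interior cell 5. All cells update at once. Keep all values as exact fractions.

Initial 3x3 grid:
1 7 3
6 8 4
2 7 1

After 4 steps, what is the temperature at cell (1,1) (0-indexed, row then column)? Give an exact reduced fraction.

Answer: 849551/180000

Derivation:
Step 1: cell (1,1) = 32/5
Step 2: cell (1,1) = 239/50
Step 3: cell (1,1) = 14833/3000
Step 4: cell (1,1) = 849551/180000
Full grid after step 4:
  77761/16200 4186421/864000 607613/129600
  4210171/864000 849551/180000 255331/54000
  205271/43200 687091/144000 11047/2400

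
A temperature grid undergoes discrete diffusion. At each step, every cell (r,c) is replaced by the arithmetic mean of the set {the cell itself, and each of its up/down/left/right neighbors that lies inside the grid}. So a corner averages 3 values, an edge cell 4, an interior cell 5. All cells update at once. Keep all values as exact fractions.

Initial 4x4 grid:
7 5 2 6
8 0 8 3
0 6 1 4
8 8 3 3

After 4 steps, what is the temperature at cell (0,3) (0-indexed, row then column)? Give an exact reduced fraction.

Step 1: cell (0,3) = 11/3
Step 2: cell (0,3) = 85/18
Step 3: cell (0,3) = 8743/2160
Step 4: cell (0,3) = 277741/64800
Full grid after step 4:
  9386/2025 1011421/216000 36253/8640 277741/64800
  1047811/216000 24296/5625 778423/180000 16877/4320
  1008227/216000 834101/180000 177263/45000 429133/108000
  321383/64800 483001/108000 457453/108000 61193/16200

Answer: 277741/64800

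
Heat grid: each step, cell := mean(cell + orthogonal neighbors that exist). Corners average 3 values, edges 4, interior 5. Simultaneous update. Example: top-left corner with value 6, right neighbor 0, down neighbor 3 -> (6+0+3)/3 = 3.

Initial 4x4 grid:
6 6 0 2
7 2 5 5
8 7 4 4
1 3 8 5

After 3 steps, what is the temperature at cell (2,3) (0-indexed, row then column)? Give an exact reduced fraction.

Step 1: cell (2,3) = 9/2
Step 2: cell (2,3) = 593/120
Step 3: cell (2,3) = 16313/3600
Full grid after step 3:
  11249/2160 31349/7200 27317/7200 7037/2160
  18547/3600 29411/6000 24023/6000 14341/3600
  6293/1200 9649/2000 29239/6000 16313/3600
  3491/720 3997/800 35221/7200 10981/2160

Answer: 16313/3600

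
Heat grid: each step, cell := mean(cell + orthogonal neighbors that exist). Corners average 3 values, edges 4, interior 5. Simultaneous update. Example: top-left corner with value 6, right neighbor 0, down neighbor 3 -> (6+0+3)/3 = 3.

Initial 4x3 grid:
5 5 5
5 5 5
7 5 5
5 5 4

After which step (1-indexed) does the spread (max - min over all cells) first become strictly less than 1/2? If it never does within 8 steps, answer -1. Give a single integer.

Answer: 3

Derivation:
Step 1: max=17/3, min=14/3, spread=1
Step 2: max=331/60, min=85/18, spread=143/180
Step 3: max=11479/2160, min=35449/7200, spread=8443/21600
  -> spread < 1/2 first at step 3
Step 4: max=568379/108000, min=644243/129600, spread=189059/648000
Step 5: max=40438267/7776000, min=32546221/6480000, spread=6914009/38880000
Step 6: max=1006601557/194400000, min=81816211/16200000, spread=992281/7776000
Step 7: max=144267137947/27993600000, min=59106458363/11664000000, spread=12058189379/139968000000
Step 8: max=3598877830867/699840000000, min=148062016583/29160000000, spread=363115463/5598720000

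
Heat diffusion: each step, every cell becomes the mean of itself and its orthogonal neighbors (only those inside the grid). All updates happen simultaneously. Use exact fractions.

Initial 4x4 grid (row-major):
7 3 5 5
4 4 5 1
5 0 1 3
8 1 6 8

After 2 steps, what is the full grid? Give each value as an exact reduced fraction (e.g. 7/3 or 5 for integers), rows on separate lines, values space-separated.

Answer: 173/36 1027/240 967/240 35/9
1027/240 367/100 87/25 817/240
967/240 82/25 313/100 185/48
38/9 877/240 197/48 155/36

Derivation:
After step 1:
  14/3 19/4 9/2 11/3
  5 16/5 16/5 7/2
  17/4 11/5 3 13/4
  14/3 15/4 4 17/3
After step 2:
  173/36 1027/240 967/240 35/9
  1027/240 367/100 87/25 817/240
  967/240 82/25 313/100 185/48
  38/9 877/240 197/48 155/36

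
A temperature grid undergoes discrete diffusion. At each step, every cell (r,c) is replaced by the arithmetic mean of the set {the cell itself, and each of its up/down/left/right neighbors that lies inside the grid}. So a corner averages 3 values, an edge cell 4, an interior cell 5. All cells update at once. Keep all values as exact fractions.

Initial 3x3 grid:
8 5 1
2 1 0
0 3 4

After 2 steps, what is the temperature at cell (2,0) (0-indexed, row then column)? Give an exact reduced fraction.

Answer: 77/36

Derivation:
Step 1: cell (2,0) = 5/3
Step 2: cell (2,0) = 77/36
Full grid after step 2:
  23/6 259/80 29/12
  697/240 61/25 241/120
  77/36 41/20 35/18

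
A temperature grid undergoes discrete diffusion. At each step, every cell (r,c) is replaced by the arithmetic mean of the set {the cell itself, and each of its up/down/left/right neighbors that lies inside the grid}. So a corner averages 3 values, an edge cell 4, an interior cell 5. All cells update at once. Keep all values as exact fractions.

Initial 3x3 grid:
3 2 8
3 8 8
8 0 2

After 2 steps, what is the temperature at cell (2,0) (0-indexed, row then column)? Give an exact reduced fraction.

Step 1: cell (2,0) = 11/3
Step 2: cell (2,0) = 41/9
Full grid after step 2:
  161/36 1087/240 71/12
  481/120 519/100 601/120
  41/9 157/40 43/9

Answer: 41/9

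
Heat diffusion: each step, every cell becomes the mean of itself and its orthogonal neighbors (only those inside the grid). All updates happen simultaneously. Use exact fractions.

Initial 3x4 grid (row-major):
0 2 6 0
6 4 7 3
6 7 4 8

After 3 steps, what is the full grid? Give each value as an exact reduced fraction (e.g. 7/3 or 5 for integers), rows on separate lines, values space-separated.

Answer: 8227/2160 5387/1440 1919/480 937/240
209/48 937/200 91/20 2203/480
11207/2160 7507/1440 2579/480 3611/720

Derivation:
After step 1:
  8/3 3 15/4 3
  4 26/5 24/5 9/2
  19/3 21/4 13/2 5
After step 2:
  29/9 877/240 291/80 15/4
  91/20 89/20 99/20 173/40
  187/36 1397/240 431/80 16/3
After step 3:
  8227/2160 5387/1440 1919/480 937/240
  209/48 937/200 91/20 2203/480
  11207/2160 7507/1440 2579/480 3611/720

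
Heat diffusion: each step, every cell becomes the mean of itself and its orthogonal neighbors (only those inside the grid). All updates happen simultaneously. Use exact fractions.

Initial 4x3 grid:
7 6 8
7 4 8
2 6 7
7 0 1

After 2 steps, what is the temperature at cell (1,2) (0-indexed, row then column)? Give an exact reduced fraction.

Answer: 1547/240

Derivation:
Step 1: cell (1,2) = 27/4
Step 2: cell (1,2) = 1547/240
Full grid after step 2:
  215/36 529/80 61/9
  701/120 28/5 1547/240
  173/40 49/10 1123/240
  4 389/120 35/9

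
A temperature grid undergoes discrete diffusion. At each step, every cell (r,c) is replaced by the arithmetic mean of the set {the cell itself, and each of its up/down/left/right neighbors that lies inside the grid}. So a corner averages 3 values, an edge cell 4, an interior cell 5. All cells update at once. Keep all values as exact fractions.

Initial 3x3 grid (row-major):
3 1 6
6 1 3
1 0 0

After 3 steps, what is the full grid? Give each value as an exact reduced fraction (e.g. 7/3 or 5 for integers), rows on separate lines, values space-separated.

After step 1:
  10/3 11/4 10/3
  11/4 11/5 5/2
  7/3 1/2 1
After step 2:
  53/18 697/240 103/36
  637/240 107/50 271/120
  67/36 181/120 4/3
After step 3:
  3061/1080 39059/14400 5777/2160
  34559/14400 2293/1000 15467/7200
  4337/2160 12317/7200 17/10

Answer: 3061/1080 39059/14400 5777/2160
34559/14400 2293/1000 15467/7200
4337/2160 12317/7200 17/10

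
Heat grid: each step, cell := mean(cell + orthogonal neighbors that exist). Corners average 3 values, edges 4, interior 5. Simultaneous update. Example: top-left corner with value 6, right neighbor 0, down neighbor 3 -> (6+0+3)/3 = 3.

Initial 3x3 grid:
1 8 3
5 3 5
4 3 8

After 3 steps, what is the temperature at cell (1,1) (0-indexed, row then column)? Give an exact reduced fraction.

Step 1: cell (1,1) = 24/5
Step 2: cell (1,1) = 421/100
Step 3: cell (1,1) = 27287/6000
Full grid after step 3:
  2287/540 6939/1600 5149/1080
  58301/14400 27287/6000 67451/14400
  3061/720 31763/7200 10493/2160

Answer: 27287/6000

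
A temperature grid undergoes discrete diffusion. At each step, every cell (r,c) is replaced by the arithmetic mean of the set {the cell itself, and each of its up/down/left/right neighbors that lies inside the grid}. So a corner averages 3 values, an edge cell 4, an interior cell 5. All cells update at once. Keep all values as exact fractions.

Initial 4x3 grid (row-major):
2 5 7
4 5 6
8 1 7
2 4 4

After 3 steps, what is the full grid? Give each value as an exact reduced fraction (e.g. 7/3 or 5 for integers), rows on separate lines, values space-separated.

After step 1:
  11/3 19/4 6
  19/4 21/5 25/4
  15/4 5 9/2
  14/3 11/4 5
After step 2:
  79/18 1117/240 17/3
  491/120 499/100 419/80
  109/24 101/25 83/16
  67/18 209/48 49/12
After step 3:
  9457/2160 70919/14400 1867/360
  16211/3600 1726/375 12649/2400
  3689/900 3467/750 11129/2400
  1817/432 58319/14400 109/24

Answer: 9457/2160 70919/14400 1867/360
16211/3600 1726/375 12649/2400
3689/900 3467/750 11129/2400
1817/432 58319/14400 109/24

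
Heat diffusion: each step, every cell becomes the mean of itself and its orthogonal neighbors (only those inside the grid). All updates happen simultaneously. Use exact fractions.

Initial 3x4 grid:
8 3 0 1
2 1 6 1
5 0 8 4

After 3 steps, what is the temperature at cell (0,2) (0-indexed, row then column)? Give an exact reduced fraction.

Step 1: cell (0,2) = 5/2
Step 2: cell (0,2) = 281/120
Step 3: cell (0,2) = 4759/1800
Full grid after step 3:
  3637/1080 5579/1800 4759/1800 2591/1080
  3047/900 9509/3000 3073/1000 149/50
  1751/540 763/225 6359/1800 1913/540

Answer: 4759/1800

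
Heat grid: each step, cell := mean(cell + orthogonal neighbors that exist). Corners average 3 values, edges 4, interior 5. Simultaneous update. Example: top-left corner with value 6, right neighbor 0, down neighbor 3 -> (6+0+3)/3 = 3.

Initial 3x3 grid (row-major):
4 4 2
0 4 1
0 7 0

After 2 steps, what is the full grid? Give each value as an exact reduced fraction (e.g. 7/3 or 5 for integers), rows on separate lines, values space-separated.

After step 1:
  8/3 7/2 7/3
  2 16/5 7/4
  7/3 11/4 8/3
After step 2:
  49/18 117/40 91/36
  51/20 66/25 199/80
  85/36 219/80 43/18

Answer: 49/18 117/40 91/36
51/20 66/25 199/80
85/36 219/80 43/18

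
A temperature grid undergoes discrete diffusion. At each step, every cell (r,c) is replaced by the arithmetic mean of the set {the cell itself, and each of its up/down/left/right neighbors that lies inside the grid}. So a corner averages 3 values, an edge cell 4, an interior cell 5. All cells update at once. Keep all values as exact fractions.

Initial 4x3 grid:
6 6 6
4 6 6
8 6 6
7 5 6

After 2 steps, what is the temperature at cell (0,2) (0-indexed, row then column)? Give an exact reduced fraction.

Step 1: cell (0,2) = 6
Step 2: cell (0,2) = 6
Full grid after step 2:
  52/9 86/15 6
  1391/240 149/25 59/10
  1507/240 601/100 179/30
  227/36 92/15 53/9

Answer: 6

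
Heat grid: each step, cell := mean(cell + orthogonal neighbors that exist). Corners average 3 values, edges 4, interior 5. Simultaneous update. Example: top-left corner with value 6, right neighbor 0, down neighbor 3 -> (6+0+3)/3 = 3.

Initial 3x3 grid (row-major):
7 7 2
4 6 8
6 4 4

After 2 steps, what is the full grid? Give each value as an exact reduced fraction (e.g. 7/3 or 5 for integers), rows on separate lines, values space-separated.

After step 1:
  6 11/2 17/3
  23/4 29/5 5
  14/3 5 16/3
After step 2:
  23/4 689/120 97/18
  1333/240 541/100 109/20
  185/36 26/5 46/9

Answer: 23/4 689/120 97/18
1333/240 541/100 109/20
185/36 26/5 46/9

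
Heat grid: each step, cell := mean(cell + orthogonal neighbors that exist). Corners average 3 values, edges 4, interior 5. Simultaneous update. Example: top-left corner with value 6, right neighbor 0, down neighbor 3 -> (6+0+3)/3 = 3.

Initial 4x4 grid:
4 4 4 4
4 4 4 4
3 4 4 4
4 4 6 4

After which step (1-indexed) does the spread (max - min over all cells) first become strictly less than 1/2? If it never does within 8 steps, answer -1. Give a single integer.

Step 1: max=14/3, min=11/3, spread=1
Step 2: max=271/60, min=449/120, spread=31/40
Step 3: max=2371/540, min=4633/1200, spread=5723/10800
Step 4: max=69553/16200, min=42293/10800, spread=12227/32400
  -> spread < 1/2 first at step 4
Step 5: max=2071267/486000, min=849923/216000, spread=635761/1944000
Step 6: max=15369679/3645000, min=1534211/388800, spread=7891607/29160000
Step 7: max=1833356611/437400000, min=46229651/11664000, spread=199489397/874800000
Step 8: max=27336341339/6561000000, min=34772580623/8748000000, spread=5027623487/26244000000

Answer: 4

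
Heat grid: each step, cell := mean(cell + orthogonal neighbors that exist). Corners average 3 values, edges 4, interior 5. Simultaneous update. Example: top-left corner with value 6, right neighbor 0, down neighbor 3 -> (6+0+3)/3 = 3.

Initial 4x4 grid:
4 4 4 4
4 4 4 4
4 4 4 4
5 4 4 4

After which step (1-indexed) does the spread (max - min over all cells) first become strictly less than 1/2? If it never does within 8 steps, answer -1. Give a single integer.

Answer: 1

Derivation:
Step 1: max=13/3, min=4, spread=1/3
  -> spread < 1/2 first at step 1
Step 2: max=77/18, min=4, spread=5/18
Step 3: max=905/216, min=4, spread=41/216
Step 4: max=26963/6480, min=4, spread=1043/6480
Step 5: max=803153/194400, min=4, spread=25553/194400
Step 6: max=23999459/5832000, min=72079/18000, spread=645863/5832000
Step 7: max=717481691/174960000, min=480971/120000, spread=16225973/174960000
Step 8: max=21472677983/5248800000, min=216701/54000, spread=409340783/5248800000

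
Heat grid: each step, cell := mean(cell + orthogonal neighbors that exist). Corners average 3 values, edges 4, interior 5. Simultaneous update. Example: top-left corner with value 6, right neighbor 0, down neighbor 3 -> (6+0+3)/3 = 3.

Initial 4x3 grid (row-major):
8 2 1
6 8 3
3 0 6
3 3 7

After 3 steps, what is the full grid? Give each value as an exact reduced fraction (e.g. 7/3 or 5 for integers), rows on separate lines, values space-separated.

After step 1:
  16/3 19/4 2
  25/4 19/5 9/2
  3 4 4
  3 13/4 16/3
After step 2:
  49/9 953/240 15/4
  1103/240 233/50 143/40
  65/16 361/100 107/24
  37/12 187/48 151/36
After step 3:
  1261/270 64171/14400 2711/720
  33773/7200 12247/3000 4933/1200
  9211/2400 3103/750 7127/1800
  265/72 53221/14400 1807/432

Answer: 1261/270 64171/14400 2711/720
33773/7200 12247/3000 4933/1200
9211/2400 3103/750 7127/1800
265/72 53221/14400 1807/432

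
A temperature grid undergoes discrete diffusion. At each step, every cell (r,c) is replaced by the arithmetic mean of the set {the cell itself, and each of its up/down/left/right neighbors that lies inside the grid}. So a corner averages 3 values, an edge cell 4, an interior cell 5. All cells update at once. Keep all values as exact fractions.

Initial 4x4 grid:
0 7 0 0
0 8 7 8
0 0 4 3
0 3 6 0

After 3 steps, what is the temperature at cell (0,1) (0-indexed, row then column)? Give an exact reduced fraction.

Answer: 24713/7200

Derivation:
Step 1: cell (0,1) = 15/4
Step 2: cell (0,1) = 839/240
Step 3: cell (0,1) = 24713/7200
Full grid after step 3:
  6029/2160 24713/7200 27433/7200 4127/1080
  9079/3600 791/240 2383/600 28453/7200
  2249/1200 2839/1000 7163/2000 3021/800
  119/72 1397/600 1907/600 493/144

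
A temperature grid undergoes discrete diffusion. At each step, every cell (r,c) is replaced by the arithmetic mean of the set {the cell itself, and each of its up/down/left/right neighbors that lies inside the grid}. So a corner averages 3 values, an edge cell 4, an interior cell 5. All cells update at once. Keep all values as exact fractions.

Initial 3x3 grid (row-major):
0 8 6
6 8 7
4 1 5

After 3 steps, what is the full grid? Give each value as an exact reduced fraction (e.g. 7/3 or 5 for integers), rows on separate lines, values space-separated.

After step 1:
  14/3 11/2 7
  9/2 6 13/2
  11/3 9/2 13/3
After step 2:
  44/9 139/24 19/3
  113/24 27/5 143/24
  38/9 37/8 46/9
After step 3:
  277/54 8069/1440 217/36
  6919/1440 1589/300 8209/1440
  122/27 2323/480 565/108

Answer: 277/54 8069/1440 217/36
6919/1440 1589/300 8209/1440
122/27 2323/480 565/108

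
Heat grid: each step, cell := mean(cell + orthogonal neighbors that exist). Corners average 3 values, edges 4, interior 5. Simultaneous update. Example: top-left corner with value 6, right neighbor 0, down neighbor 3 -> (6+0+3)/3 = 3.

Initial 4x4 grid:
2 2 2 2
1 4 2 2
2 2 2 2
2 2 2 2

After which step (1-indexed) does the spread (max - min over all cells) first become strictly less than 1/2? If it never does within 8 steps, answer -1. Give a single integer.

Step 1: max=5/2, min=5/3, spread=5/6
Step 2: max=47/20, min=23/12, spread=13/30
  -> spread < 1/2 first at step 2
Step 3: max=317/144, min=2, spread=29/144
Step 4: max=7781/3600, min=10933/5400, spread=1477/10800
Step 5: max=1388857/648000, min=613/300, spread=64777/648000
Step 6: max=68897159/32400000, min=278023/135000, spread=2171639/32400000
Step 7: max=49532833/23328000, min=668749/324000, spread=276581/4665600
Step 8: max=11107091467/5248800000, min=1006398841/486000000, spread=1189919921/26244000000

Answer: 2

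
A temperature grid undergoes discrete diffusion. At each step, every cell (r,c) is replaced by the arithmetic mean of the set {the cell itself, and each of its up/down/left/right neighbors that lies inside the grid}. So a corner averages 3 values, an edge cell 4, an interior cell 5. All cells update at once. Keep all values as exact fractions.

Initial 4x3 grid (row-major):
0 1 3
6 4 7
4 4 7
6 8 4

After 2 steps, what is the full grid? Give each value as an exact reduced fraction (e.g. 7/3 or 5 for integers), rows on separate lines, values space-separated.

After step 1:
  7/3 2 11/3
  7/2 22/5 21/4
  5 27/5 11/2
  6 11/2 19/3
After step 2:
  47/18 31/10 131/36
  457/120 411/100 1129/240
  199/40 129/25 1349/240
  11/2 697/120 52/9

Answer: 47/18 31/10 131/36
457/120 411/100 1129/240
199/40 129/25 1349/240
11/2 697/120 52/9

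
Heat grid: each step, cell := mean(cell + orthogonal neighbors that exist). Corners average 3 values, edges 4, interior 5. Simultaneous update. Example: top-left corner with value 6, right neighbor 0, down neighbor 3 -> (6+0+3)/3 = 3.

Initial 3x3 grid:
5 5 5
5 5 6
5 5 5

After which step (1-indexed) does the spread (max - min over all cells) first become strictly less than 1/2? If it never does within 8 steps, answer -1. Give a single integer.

Step 1: max=16/3, min=5, spread=1/3
  -> spread < 1/2 first at step 1
Step 2: max=1267/240, min=5, spread=67/240
Step 3: max=11237/2160, min=1007/200, spread=1807/10800
Step 4: max=4477963/864000, min=27361/5400, spread=33401/288000
Step 5: max=40109933/7776000, min=2743391/540000, spread=3025513/38880000
Step 6: max=16016926867/3110400000, min=146755949/28800000, spread=53531/995328
Step 7: max=959152925849/186624000000, min=39671116051/7776000000, spread=450953/11943936
Step 8: max=57496103560603/11197440000000, min=4766608610519/933120000000, spread=3799043/143327232

Answer: 1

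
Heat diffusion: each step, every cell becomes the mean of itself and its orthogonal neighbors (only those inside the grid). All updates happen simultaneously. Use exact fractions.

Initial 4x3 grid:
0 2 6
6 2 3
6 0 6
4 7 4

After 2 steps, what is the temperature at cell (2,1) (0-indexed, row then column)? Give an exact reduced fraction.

Answer: 89/25

Derivation:
Step 1: cell (2,1) = 21/5
Step 2: cell (2,1) = 89/25
Full grid after step 2:
  26/9 343/120 125/36
  383/120 341/100 413/120
  521/120 89/25 521/120
  161/36 1157/240 38/9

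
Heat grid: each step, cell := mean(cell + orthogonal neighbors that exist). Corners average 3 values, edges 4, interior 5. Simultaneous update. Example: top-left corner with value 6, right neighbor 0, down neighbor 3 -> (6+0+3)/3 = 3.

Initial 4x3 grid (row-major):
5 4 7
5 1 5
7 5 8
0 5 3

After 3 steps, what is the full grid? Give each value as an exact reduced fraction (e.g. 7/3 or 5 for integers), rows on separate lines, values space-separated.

Answer: 241/54 22343/4800 2083/432
32317/7200 4581/1000 17821/3600
3413/800 13933/3000 1081/225
383/90 62209/14400 10307/2160

Derivation:
After step 1:
  14/3 17/4 16/3
  9/2 4 21/4
  17/4 26/5 21/4
  4 13/4 16/3
After step 2:
  161/36 73/16 89/18
  209/48 116/25 119/24
  359/80 439/100 631/120
  23/6 1067/240 83/18
After step 3:
  241/54 22343/4800 2083/432
  32317/7200 4581/1000 17821/3600
  3413/800 13933/3000 1081/225
  383/90 62209/14400 10307/2160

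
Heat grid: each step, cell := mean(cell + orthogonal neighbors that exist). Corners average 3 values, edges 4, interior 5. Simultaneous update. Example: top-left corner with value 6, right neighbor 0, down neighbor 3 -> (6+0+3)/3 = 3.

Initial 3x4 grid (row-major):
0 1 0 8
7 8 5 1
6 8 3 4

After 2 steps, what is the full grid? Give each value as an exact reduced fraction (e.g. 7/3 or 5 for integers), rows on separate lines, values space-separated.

Answer: 61/18 853/240 243/80 11/3
1243/240 459/100 111/25 407/120
37/6 481/80 1039/240 73/18

Derivation:
After step 1:
  8/3 9/4 7/2 3
  21/4 29/5 17/5 9/2
  7 25/4 5 8/3
After step 2:
  61/18 853/240 243/80 11/3
  1243/240 459/100 111/25 407/120
  37/6 481/80 1039/240 73/18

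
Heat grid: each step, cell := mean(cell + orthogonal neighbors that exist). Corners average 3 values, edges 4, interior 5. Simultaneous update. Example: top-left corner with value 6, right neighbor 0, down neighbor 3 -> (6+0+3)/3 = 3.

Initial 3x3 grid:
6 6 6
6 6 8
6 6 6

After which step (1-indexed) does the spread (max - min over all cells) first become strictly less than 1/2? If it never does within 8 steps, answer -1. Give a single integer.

Answer: 3

Derivation:
Step 1: max=20/3, min=6, spread=2/3
Step 2: max=787/120, min=6, spread=67/120
Step 3: max=6917/1080, min=607/100, spread=1807/5400
  -> spread < 1/2 first at step 3
Step 4: max=2749963/432000, min=16561/2700, spread=33401/144000
Step 5: max=24557933/3888000, min=1663391/270000, spread=3025513/19440000
Step 6: max=9796126867/1555200000, min=89155949/14400000, spread=53531/497664
Step 7: max=585904925849/93312000000, min=24119116051/3888000000, spread=450953/5971968
Step 8: max=35101223560603/5598720000000, min=2900368610519/466560000000, spread=3799043/71663616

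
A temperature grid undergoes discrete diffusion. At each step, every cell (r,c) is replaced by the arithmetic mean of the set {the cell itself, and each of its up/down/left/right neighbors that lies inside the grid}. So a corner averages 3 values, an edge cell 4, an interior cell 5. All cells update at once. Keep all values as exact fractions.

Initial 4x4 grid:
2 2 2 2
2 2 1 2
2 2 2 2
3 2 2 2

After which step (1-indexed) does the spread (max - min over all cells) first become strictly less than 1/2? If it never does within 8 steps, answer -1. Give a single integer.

Step 1: max=7/3, min=7/4, spread=7/12
Step 2: max=41/18, min=89/50, spread=112/225
  -> spread < 1/2 first at step 2
Step 3: max=473/216, min=4433/2400, spread=7403/21600
Step 4: max=69313/32400, min=20029/10800, spread=4613/16200
Step 5: max=2046439/972000, min=606331/324000, spread=113723/486000
Step 6: max=12116813/5832000, min=18268333/9720000, spread=2889533/14580000
Step 7: max=360160127/174960000, min=551845183/291600000, spread=72632543/437400000
Step 8: max=53596219393/26244000000, min=16643099629/8748000000, spread=1833460253/13122000000

Answer: 2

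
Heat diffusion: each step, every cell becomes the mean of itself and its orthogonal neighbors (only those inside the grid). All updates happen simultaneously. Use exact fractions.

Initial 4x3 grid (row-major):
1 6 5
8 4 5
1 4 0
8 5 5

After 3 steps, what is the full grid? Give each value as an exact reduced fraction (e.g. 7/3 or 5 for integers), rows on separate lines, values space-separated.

Answer: 1111/240 1937/450 614/135
10109/2400 26981/6000 14251/3600
33247/7200 7897/2000 7343/1800
9553/2160 3563/800 4129/1080

Derivation:
After step 1:
  5 4 16/3
  7/2 27/5 7/2
  21/4 14/5 7/2
  14/3 11/2 10/3
After step 2:
  25/6 74/15 77/18
  383/80 96/25 133/30
  973/240 449/100 197/60
  185/36 163/40 37/9
After step 3:
  1111/240 1937/450 614/135
  10109/2400 26981/6000 14251/3600
  33247/7200 7897/2000 7343/1800
  9553/2160 3563/800 4129/1080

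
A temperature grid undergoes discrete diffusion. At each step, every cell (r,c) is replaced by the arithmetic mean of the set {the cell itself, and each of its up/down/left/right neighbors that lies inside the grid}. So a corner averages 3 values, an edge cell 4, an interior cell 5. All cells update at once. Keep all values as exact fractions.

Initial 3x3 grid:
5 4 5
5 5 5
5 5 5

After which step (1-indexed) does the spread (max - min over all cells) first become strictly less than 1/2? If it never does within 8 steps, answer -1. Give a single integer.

Step 1: max=5, min=14/3, spread=1/3
  -> spread < 1/2 first at step 1
Step 2: max=5, min=1133/240, spread=67/240
Step 3: max=993/200, min=10363/2160, spread=1807/10800
Step 4: max=26639/5400, min=4162037/864000, spread=33401/288000
Step 5: max=2656609/540000, min=37650067/7776000, spread=3025513/38880000
Step 6: max=141244051/28800000, min=15087073133/3110400000, spread=53531/995328
Step 7: max=38088883949/7776000000, min=907087074151/186624000000, spread=450953/11943936
Step 8: max=4564591389481/933120000000, min=54478296439397/11197440000000, spread=3799043/143327232

Answer: 1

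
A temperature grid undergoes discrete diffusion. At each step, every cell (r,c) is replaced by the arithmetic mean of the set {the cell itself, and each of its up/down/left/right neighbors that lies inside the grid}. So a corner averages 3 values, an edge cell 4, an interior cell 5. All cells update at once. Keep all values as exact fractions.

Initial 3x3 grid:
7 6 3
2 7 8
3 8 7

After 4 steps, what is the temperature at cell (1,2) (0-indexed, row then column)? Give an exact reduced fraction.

Step 1: cell (1,2) = 25/4
Step 2: cell (1,2) = 1547/240
Step 3: cell (1,2) = 89629/14400
Step 4: cell (1,2) = 5285963/864000
Full grid after step 4:
  116869/21600 4915213/864000 96433/16200
  4719713/864000 520739/90000 5285963/864000
  180091/32400 567107/96000 401707/64800

Answer: 5285963/864000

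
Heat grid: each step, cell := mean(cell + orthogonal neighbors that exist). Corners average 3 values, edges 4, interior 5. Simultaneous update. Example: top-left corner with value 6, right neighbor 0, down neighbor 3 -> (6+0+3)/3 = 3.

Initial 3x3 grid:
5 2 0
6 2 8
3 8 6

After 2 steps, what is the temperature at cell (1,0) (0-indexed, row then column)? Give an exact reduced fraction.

Answer: 24/5

Derivation:
Step 1: cell (1,0) = 4
Step 2: cell (1,0) = 24/5
Full grid after step 2:
  127/36 907/240 115/36
  24/5 101/25 149/30
  173/36 459/80 193/36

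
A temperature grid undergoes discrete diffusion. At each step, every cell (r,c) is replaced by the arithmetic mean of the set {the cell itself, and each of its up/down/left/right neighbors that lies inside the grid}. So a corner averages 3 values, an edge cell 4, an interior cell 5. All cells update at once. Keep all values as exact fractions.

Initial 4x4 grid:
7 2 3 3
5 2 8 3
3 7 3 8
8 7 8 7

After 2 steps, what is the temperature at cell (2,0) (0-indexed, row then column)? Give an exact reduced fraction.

Step 1: cell (2,0) = 23/4
Step 2: cell (2,0) = 51/10
Full grid after step 2:
  149/36 509/120 143/40 25/6
  73/15 83/20 249/50 351/80
  51/10 117/20 53/10 1513/240
  77/12 483/80 1693/240 115/18

Answer: 51/10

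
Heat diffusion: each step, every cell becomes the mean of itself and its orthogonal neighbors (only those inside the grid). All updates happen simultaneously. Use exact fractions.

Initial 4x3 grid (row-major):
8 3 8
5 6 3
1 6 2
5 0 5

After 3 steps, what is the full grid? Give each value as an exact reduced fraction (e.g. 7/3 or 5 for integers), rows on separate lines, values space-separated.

Answer: 5593/1080 8273/1600 2689/540
33491/7200 9281/2000 32341/7200
3149/800 2791/750 27791/7200
157/48 6149/1800 1411/432

Derivation:
After step 1:
  16/3 25/4 14/3
  5 23/5 19/4
  17/4 3 4
  2 4 7/3
After step 2:
  199/36 417/80 47/9
  1151/240 118/25 1081/240
  57/16 397/100 169/48
  41/12 17/6 31/9
After step 3:
  5593/1080 8273/1600 2689/540
  33491/7200 9281/2000 32341/7200
  3149/800 2791/750 27791/7200
  157/48 6149/1800 1411/432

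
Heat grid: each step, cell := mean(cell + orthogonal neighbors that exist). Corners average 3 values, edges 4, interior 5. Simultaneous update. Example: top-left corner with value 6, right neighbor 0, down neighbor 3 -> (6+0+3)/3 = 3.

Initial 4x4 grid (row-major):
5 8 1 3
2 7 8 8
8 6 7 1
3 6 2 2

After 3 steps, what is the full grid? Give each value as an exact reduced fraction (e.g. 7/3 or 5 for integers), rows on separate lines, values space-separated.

Answer: 213/40 4343/800 12349/2400 3529/720
13369/2400 5503/1000 10711/2000 5707/1200
38323/7200 33097/6000 7153/1500 15929/3600
11383/2160 17309/3600 15989/3600 2017/540

Derivation:
After step 1:
  5 21/4 5 4
  11/2 31/5 31/5 5
  19/4 34/5 24/5 9/2
  17/3 17/4 17/4 5/3
After step 2:
  21/4 429/80 409/80 14/3
  429/80 599/100 136/25 197/40
  1363/240 134/25 531/100 479/120
  44/9 629/120 449/120 125/36
After step 3:
  213/40 4343/800 12349/2400 3529/720
  13369/2400 5503/1000 10711/2000 5707/1200
  38323/7200 33097/6000 7153/1500 15929/3600
  11383/2160 17309/3600 15989/3600 2017/540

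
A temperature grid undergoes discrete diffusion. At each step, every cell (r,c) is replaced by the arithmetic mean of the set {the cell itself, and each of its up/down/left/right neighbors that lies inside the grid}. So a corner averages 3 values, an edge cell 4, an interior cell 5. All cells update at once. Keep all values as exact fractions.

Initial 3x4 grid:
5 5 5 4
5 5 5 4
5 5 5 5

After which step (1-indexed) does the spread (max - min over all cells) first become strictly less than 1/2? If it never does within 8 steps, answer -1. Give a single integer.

Step 1: max=5, min=13/3, spread=2/3
Step 2: max=5, min=163/36, spread=17/36
  -> spread < 1/2 first at step 2
Step 3: max=5, min=9953/2160, spread=847/2160
Step 4: max=1121/225, min=151369/32400, spread=2011/6480
Step 5: max=536287/108000, min=18309217/3888000, spread=199423/777600
Step 6: max=10684751/2160000, min=1105495133/233280000, spread=1938319/9331200
Step 7: max=958555801/194400000, min=66622322947/13996800000, spread=95747789/559872000
Step 8: max=57346856059/11664000000, min=4011470744873/839808000000, spread=940023131/6718464000

Answer: 2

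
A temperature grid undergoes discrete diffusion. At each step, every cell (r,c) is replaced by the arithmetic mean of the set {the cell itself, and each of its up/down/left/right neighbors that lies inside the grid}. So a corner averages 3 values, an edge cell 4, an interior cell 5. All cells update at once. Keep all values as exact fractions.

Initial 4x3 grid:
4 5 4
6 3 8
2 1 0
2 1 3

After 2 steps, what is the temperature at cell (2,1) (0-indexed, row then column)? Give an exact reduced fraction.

Answer: 27/10

Derivation:
Step 1: cell (2,1) = 7/5
Step 2: cell (2,1) = 27/10
Full grid after step 2:
  17/4 289/60 161/36
  161/40 7/2 1021/240
  287/120 27/10 569/240
  37/18 123/80 73/36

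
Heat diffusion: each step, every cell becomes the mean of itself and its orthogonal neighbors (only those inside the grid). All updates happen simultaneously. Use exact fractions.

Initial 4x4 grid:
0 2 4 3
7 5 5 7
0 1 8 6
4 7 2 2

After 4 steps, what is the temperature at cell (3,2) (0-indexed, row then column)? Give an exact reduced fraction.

Answer: 921047/216000

Derivation:
Step 1: cell (3,2) = 19/4
Step 2: cell (3,2) = 959/240
Step 3: cell (3,2) = 31709/7200
Step 4: cell (3,2) = 921047/216000
Full grid after step 4:
  14609/4320 264101/72000 918751/216000 293527/64800
  124393/36000 77729/20000 782209/180000 512303/108000
  15719/4320 140669/36000 806057/180000 500371/108000
  235831/64800 171611/43200 921047/216000 296879/64800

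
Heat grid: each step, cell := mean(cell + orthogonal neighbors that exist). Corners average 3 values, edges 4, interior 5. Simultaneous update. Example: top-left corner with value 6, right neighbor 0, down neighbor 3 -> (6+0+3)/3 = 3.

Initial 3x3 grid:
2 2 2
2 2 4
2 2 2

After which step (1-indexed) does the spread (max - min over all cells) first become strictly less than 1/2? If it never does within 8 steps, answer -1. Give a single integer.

Answer: 3

Derivation:
Step 1: max=8/3, min=2, spread=2/3
Step 2: max=307/120, min=2, spread=67/120
Step 3: max=2597/1080, min=207/100, spread=1807/5400
  -> spread < 1/2 first at step 3
Step 4: max=1021963/432000, min=5761/2700, spread=33401/144000
Step 5: max=9005933/3888000, min=583391/270000, spread=3025513/19440000
Step 6: max=3575326867/1555200000, min=31555949/14400000, spread=53531/497664
Step 7: max=212656925849/93312000000, min=8567116051/3888000000, spread=450953/5971968
Step 8: max=12706343560603/5598720000000, min=1034128610519/466560000000, spread=3799043/71663616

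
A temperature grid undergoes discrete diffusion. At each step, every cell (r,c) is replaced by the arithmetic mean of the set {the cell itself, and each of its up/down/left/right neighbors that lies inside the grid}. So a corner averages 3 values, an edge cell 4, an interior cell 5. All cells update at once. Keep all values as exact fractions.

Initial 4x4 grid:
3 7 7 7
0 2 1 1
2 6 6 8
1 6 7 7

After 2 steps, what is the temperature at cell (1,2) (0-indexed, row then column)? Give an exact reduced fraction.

Answer: 439/100

Derivation:
Step 1: cell (1,2) = 17/5
Step 2: cell (1,2) = 439/100
Full grid after step 2:
  59/18 1007/240 373/80 59/12
  79/30 7/2 439/100 363/80
  57/20 409/100 127/25 1361/240
  41/12 189/40 733/120 58/9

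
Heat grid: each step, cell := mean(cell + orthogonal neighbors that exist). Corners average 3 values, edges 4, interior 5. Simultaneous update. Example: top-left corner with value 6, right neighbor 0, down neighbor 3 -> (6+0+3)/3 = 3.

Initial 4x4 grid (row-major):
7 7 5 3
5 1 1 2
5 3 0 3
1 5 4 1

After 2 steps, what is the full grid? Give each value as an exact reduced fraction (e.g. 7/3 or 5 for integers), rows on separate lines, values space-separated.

After step 1:
  19/3 5 4 10/3
  9/2 17/5 9/5 9/4
  7/2 14/5 11/5 3/2
  11/3 13/4 5/2 8/3
After step 2:
  95/18 281/60 53/15 115/36
  133/30 7/2 273/100 533/240
  217/60 303/100 54/25 517/240
  125/36 733/240 637/240 20/9

Answer: 95/18 281/60 53/15 115/36
133/30 7/2 273/100 533/240
217/60 303/100 54/25 517/240
125/36 733/240 637/240 20/9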